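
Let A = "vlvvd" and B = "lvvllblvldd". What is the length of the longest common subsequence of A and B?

4

A longest common subsequence is vlvd (length 4); the LCS DP confirms no longer common subsequence exists.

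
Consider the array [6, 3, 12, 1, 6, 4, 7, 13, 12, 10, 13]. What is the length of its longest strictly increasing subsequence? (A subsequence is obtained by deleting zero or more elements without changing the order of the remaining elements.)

5

Scanning left to right, the best length ending at each element is: 6→1, 3→1, 12→2, 1→1, 6→2, 4→2, 7→3, 13→4, 12→4, 10→4, 13→5.
So the longest increasing subsequence has length 5, e.g. 3, 6, 7, 12, 13.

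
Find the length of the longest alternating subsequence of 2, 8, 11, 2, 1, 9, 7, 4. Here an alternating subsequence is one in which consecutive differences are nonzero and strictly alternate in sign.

Track the best alternating length ending on an up-step vs a down-step at each position: up/down = 1/1, 2/1, 2/1, 1/3, 1/3, 4/3, 4/5, 4/5.
The maximum over both is 5; one such subsequence is 2, 8, 2, 9, 7.

5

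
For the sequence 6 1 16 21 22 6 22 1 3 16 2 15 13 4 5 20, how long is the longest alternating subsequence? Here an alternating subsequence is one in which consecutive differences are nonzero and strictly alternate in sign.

Track the best alternating length ending on an up-step vs a down-step at each position: up/down = 1/1, 1/2, 3/1, 3/1, 3/1, 3/4, 5/1, 1/6, 7/6, 7/6, 7/8, 9/8, 9/10, 9/10, 11/10, 11/6.
The maximum over both is 11; one such subsequence is 6, 1, 16, 6, 22, 1, 3, 2, 15, 4, 5.

11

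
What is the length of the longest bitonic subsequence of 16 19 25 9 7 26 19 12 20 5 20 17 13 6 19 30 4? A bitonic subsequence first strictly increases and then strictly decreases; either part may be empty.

9

Let inc[i] be the LIS ending at i and dec[i] the longest strictly decreasing subsequence starting at i. inc = [1, 2, 3, 1, 1, 4, 2, 2, 3, 1, 3, 3, 3, 2, 4, 5, 1], dec = [5, 5, 6, 4, 3, 6, 5, 3, 5, 2, 5, 4, 3, 2, 2, 2, 1].
max_i inc[i]+dec[i]−1 = 9, with one witness 16, 19, 25, 26, 20, 17, 13, 6, 4.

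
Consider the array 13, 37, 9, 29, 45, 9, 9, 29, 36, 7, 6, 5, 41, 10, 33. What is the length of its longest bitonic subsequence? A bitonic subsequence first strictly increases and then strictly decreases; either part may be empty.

One longest bitonic subsequence is 13, 37, 29, 9, 7, 6, 5 (positions 1,2,4,7,10,11,12): it rises to 37 then falls. Length 7 is optimal.

7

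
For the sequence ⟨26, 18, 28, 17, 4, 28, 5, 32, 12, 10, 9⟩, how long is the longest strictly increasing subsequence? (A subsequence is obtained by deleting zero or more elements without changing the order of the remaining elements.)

Let dp[i] be the longest increasing subsequence ending at position i. Then dp = [1, 1, 2, 1, 1, 2, 2, 3, 3, 3, 3].
The maximum is 3; one witness is 26, 28, 32 at positions 1,3,8.

3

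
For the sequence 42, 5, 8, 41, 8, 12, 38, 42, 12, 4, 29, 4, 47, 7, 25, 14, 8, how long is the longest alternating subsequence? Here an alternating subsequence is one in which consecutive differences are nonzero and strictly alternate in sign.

12

A longest alternating subsequence is 42, 5, 41, 8, 38, 12, 29, 4, 47, 7, 25, 14 (positions 1,2,4,5,7,9,11,12,13,14,15,16); its 11 consecutive differences strictly alternate in sign, and length 12 is optimal.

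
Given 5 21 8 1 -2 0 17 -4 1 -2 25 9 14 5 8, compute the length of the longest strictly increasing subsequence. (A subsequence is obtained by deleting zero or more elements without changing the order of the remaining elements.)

Scanning left to right, the best length ending at each element is: 5→1, 21→2, 8→2, 1→1, -2→1, 0→2, 17→3, -4→1, 1→3, -2→2, 25→4, 9→4, 14→5, 5→4, 8→5.
So the longest increasing subsequence has length 5, e.g. -2, 0, 1, 9, 14.

5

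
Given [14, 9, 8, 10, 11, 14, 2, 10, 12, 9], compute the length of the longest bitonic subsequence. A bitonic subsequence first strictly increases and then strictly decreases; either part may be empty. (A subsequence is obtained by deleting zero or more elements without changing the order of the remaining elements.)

6

Let inc[i] be the LIS ending at i and dec[i] the longest strictly decreasing subsequence starting at i. inc = [1, 1, 1, 2, 3, 4, 1, 2, 4, 2], dec = [4, 3, 2, 2, 3, 3, 1, 2, 2, 1].
max_i inc[i]+dec[i]−1 = 6, with one witness 9, 10, 11, 14, 12, 9.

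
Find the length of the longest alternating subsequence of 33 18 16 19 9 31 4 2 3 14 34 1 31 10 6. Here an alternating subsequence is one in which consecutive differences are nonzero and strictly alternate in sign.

10

A longest alternating subsequence is 33, 18, 19, 9, 31, 2, 3, 1, 31, 10 (positions 1,2,4,5,6,8,9,12,13,14); its 9 consecutive differences strictly alternate in sign, and length 10 is optimal.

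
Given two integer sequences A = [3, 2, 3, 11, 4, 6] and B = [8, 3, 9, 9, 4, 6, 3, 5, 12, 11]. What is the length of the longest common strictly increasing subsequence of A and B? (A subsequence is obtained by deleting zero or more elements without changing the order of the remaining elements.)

For each value that appears in both, track the longest common increasing run ending there.
The best achievable length is 3; one witness is 3, 4, 6 (A-positions 1,5,6, B-positions 2,5,6).

3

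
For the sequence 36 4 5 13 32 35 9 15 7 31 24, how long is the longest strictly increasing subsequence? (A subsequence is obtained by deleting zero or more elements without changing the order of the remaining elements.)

Let dp[i] be the longest increasing subsequence ending at position i. Then dp = [1, 1, 2, 3, 4, 5, 3, 4, 3, 5, 5].
The maximum is 5; one witness is 4, 5, 13, 32, 35 at positions 2,3,4,5,6.

5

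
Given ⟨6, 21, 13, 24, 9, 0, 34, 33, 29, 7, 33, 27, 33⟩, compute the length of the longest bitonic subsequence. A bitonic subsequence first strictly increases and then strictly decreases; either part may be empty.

7

One longest bitonic subsequence is 6, 21, 24, 34, 33, 29, 27 (positions 1,2,4,7,8,9,12): it rises to 34 then falls. Length 7 is optimal.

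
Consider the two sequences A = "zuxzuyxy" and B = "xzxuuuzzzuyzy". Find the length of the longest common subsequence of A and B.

Backtracking the LCS table gives one alignment: z (A1,B2) → u (A2,B6) → z (A4,B9) → u (A5,B10) → y (A6,B11) → y (A8,B13).
So the longest common subsequence has length 6.

6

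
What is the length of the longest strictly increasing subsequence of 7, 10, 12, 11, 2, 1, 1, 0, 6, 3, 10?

3

Let dp[i] be the longest increasing subsequence ending at position i. Then dp = [1, 2, 3, 3, 1, 1, 1, 1, 2, 2, 3].
The maximum is 3; one witness is 7, 10, 12 at positions 1,2,3.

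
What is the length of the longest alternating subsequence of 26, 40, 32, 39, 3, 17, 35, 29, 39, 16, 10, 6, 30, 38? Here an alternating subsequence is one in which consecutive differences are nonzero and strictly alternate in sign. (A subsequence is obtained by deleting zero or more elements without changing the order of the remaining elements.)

10

Track the best alternating length ending on an up-step vs a down-step at each position: up/down = 1/1, 2/1, 2/3, 4/3, 1/5, 6/5, 6/5, 6/7, 8/3, 6/9, 6/9, 6/9, 10/9, 10/9.
The maximum over both is 10; one such subsequence is 26, 40, 32, 39, 3, 35, 29, 39, 16, 30.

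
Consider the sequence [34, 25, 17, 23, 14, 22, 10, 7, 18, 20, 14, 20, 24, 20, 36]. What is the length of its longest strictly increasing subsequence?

5

Let dp[i] be the longest increasing subsequence ending at position i. Then dp = [1, 1, 1, 2, 1, 2, 1, 1, 2, 3, 2, 3, 4, 3, 5].
The maximum is 5; one witness is 17, 18, 20, 24, 36 at positions 3,9,10,13,15.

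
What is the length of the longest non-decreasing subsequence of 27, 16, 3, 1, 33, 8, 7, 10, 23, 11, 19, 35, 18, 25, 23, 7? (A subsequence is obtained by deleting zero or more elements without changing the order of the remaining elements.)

One longest non-decreasing subsequence is 3, 8, 10, 11, 19, 35 (positions 3,6,8,10,11,12), of length 6; no longer one exists.

6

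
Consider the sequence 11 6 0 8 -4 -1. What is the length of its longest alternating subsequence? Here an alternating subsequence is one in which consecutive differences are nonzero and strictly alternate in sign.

5

Track the best alternating length ending on an up-step vs a down-step at each position: up/down = 1/1, 1/2, 1/2, 3/2, 1/4, 5/4.
The maximum over both is 5; one such subsequence is 11, 6, 8, -4, -1.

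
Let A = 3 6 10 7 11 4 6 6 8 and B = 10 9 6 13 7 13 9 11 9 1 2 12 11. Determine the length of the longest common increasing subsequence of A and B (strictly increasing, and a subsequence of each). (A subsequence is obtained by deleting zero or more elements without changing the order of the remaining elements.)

A longest common strictly increasing subsequence is 6, 7, 11 (length 3); it appears in order in both A and B, and no longer such subsequence exists.

3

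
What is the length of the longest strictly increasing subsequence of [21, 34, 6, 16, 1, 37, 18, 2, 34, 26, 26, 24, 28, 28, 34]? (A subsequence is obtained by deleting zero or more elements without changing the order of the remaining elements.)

Let dp[i] be the longest increasing subsequence ending at position i. Then dp = [1, 2, 1, 2, 1, 3, 3, 2, 4, 4, 4, 4, 5, 5, 6].
The maximum is 6; one witness is 6, 16, 18, 26, 28, 34 at positions 3,4,7,10,13,15.

6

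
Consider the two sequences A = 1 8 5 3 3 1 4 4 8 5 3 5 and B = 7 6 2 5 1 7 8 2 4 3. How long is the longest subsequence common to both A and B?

4

A longest common subsequence is 1, 8, 4, 3 (length 4); the LCS DP confirms no longer common subsequence exists.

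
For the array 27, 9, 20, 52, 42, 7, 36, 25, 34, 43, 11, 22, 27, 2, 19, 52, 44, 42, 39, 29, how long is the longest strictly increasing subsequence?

6

Scanning left to right, the best length ending at each element is: 27→1, 9→1, 20→2, 52→3, 42→3, 7→1, 36→3, 25→3, 34→4, 43→5, 11→2, 22→3, 27→4, 2→1, 19→3, 52→6, 44→6, 42→5, 39→5, 29→5.
So the longest increasing subsequence has length 6, e.g. 9, 20, 25, 34, 43, 52.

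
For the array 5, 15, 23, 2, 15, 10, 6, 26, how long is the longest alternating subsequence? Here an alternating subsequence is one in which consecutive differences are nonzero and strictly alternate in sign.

6

A longest alternating subsequence is 5, 15, 2, 15, 10, 26 (positions 1,2,4,5,6,8); its 5 consecutive differences strictly alternate in sign, and length 6 is optimal.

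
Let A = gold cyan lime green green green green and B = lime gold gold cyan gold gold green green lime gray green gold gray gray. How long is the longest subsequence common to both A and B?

5

Backtracking the LCS table gives one alignment: gold (A1,B3) → cyan (A2,B4) → green (A4,B7) → green (A5,B8) → green (A6,B11).
So the longest common subsequence has length 5.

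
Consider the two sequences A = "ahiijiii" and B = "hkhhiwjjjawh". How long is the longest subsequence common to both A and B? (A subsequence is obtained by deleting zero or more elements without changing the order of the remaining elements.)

3

A longest common subsequence is hij (length 3); the LCS DP confirms no longer common subsequence exists.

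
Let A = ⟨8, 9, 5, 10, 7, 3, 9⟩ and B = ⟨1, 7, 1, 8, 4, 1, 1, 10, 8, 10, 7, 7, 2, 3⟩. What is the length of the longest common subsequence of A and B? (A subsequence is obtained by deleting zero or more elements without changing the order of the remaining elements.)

Backtracking the LCS table gives one alignment: 8 (A1,B9) → 10 (A4,B10) → 7 (A5,B12) → 3 (A6,B14).
So the longest common subsequence has length 4.

4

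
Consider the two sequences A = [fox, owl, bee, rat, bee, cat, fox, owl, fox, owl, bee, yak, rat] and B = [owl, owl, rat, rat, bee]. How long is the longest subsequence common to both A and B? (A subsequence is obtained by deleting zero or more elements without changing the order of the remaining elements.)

A longest common subsequence is owl, rat, bee (length 3); the LCS DP confirms no longer common subsequence exists.

3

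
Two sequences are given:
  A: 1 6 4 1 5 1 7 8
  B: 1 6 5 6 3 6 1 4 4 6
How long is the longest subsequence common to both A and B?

4

Backtracking the LCS table gives one alignment: 1 (A1,B1) → 6 (A2,B2) → 5 (A5,B3) → 1 (A6,B7).
So the longest common subsequence has length 4.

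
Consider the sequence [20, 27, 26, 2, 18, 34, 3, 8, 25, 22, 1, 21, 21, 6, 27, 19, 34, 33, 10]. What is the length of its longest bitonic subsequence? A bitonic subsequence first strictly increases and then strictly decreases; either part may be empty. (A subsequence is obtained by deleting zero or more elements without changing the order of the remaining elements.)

Let inc[i] be the LIS ending at i and dec[i] the longest strictly decreasing subsequence starting at i. inc = [1, 2, 2, 1, 2, 3, 2, 3, 4, 4, 1, 4, 4, 3, 5, 4, 6, 6, 4], dec = [4, 7, 6, 2, 3, 6, 2, 2, 5, 4, 1, 3, 3, 1, 3, 2, 3, 2, 1].
max_i inc[i]+dec[i]−1 = 8, with one witness 20, 27, 26, 25, 22, 21, 19, 10.

8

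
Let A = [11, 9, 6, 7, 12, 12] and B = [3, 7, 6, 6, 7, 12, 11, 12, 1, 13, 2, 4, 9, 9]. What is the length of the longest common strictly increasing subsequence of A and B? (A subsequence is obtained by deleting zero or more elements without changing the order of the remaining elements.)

For each value that appears in both, track the longest common increasing run ending there.
The best achievable length is 3; one witness is 6, 7, 12 (A-positions 3,4,5, B-positions 3,5,6).

3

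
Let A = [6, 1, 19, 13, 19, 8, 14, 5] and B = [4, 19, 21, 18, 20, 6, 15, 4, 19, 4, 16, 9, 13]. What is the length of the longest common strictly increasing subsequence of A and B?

For each value that appears in both, track the longest common increasing run ending there.
The best achievable length is 2; one witness is 6, 19 (A-positions 1,3, B-positions 6,9).

2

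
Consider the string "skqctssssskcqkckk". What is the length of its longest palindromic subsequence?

One longest palindromic subsequence is kqcssssscqk (positions 2,3,4,6,7,8,9,10,12,13,17); it reads the same forward and backward, and the interval DP gives dp[1][17] = 11.

11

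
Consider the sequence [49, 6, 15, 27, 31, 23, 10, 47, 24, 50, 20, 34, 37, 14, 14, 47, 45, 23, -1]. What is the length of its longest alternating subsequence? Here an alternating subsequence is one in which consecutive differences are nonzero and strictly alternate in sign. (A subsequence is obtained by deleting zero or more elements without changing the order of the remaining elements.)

12

Track the best alternating length ending on an up-step vs a down-step at each position: up/down = 1/1, 1/2, 3/2, 3/2, 3/2, 3/4, 3/4, 5/2, 5/6, 7/1, 5/8, 9/8, 9/8, 5/10, 5/10, 11/8, 11/12, 11/12, 1/12.
The maximum over both is 12; one such subsequence is 49, 6, 27, 23, 47, 24, 50, 20, 34, 14, 47, 45.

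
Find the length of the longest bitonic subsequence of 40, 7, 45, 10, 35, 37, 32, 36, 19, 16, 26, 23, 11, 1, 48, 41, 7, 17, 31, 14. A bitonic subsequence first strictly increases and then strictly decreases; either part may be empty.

One longest bitonic subsequence is 7, 10, 35, 37, 36, 26, 23, 17, 14 (positions 2,4,5,6,8,11,12,18,20): it rises to 37 then falls. Length 9 is optimal.

9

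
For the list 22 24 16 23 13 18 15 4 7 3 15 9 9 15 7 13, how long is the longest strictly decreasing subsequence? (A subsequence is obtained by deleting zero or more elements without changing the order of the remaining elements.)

Let dp[i] be the longest decreasing subsequence ending at position i. Then dp = [1, 1, 2, 2, 3, 3, 4, 5, 5, 6, 4, 5, 5, 4, 6, 5].
The maximum is 6; one witness is 24, 23, 18, 15, 4, 3 at positions 2,4,6,7,8,10.

6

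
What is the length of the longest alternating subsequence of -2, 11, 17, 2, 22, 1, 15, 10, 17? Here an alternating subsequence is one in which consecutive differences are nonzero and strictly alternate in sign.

8

A longest alternating subsequence is -2, 11, 2, 22, 1, 15, 10, 17 (positions 1,2,4,5,6,7,8,9); its 7 consecutive differences strictly alternate in sign, and length 8 is optimal.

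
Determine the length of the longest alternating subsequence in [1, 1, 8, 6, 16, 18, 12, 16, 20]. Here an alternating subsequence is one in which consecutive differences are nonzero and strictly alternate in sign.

6

Track the best alternating length ending on an up-step vs a down-step at each position: up/down = 1/1, 1/1, 2/1, 2/3, 4/1, 4/1, 4/5, 6/5, 6/1.
The maximum over both is 6; one such subsequence is 1, 8, 6, 16, 12, 16.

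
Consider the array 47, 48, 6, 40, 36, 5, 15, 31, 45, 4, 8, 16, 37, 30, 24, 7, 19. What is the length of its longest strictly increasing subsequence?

One longest increasing subsequence is 6, 15, 31, 45 (positions 3,7,8,9), of length 4; no longer one exists.

4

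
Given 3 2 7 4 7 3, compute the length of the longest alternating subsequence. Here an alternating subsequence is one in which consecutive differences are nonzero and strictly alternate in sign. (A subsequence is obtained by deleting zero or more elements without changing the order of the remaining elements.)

6

A longest alternating subsequence is 3, 2, 7, 4, 7, 3 (positions 1,2,3,4,5,6); its 5 consecutive differences strictly alternate in sign, and length 6 is optimal.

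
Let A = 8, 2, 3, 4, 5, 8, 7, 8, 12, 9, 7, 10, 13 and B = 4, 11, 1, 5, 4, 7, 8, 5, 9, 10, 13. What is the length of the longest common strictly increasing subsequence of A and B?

7

A longest common strictly increasing subsequence is 4, 5, 7, 8, 9, 10, 13 (length 7); it appears in order in both A and B, and no longer such subsequence exists.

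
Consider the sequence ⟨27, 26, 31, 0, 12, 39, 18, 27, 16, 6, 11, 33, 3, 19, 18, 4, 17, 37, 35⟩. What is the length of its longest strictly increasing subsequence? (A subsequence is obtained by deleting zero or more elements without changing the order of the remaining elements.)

Let dp[i] be the longest increasing subsequence ending at position i. Then dp = [1, 1, 2, 1, 2, 3, 3, 4, 3, 2, 3, 5, 2, 4, 4, 3, 4, 6, 6].
The maximum is 6; one witness is 0, 12, 18, 27, 33, 37 at positions 4,5,7,8,12,18.

6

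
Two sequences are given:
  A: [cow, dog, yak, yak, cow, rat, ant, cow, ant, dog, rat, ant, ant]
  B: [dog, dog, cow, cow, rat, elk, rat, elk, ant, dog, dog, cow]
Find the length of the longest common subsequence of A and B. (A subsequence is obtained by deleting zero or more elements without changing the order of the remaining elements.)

5

A longest common subsequence is cow, cow, rat, ant, cow (length 5); the LCS DP confirms no longer common subsequence exists.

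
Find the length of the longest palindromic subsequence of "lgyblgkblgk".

5

Using dp[i][j] = 2 + dp[i+1][j−1] if the ends match, else max(dp[i+1][j], dp[i][j−1]):
dp[1][11] = 5. A witness is glblg at positions 2,5,8,9,10.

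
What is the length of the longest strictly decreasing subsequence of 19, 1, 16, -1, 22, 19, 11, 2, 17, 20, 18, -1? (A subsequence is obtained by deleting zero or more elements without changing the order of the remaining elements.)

Let dp[i] be the longest decreasing subsequence ending at position i. Then dp = [1, 2, 2, 3, 1, 2, 3, 4, 3, 2, 3, 5].
The maximum is 5; one witness is 19, 16, 11, 2, -1 at positions 1,3,7,8,12.

5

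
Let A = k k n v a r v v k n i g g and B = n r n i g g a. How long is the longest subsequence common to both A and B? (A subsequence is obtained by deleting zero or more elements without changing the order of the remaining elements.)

6

A longest common subsequence is nrnigg (length 6); the LCS DP confirms no longer common subsequence exists.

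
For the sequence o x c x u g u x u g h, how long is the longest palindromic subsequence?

5

One longest palindromic subsequence is guxug (positions 6,7,8,9,10); it reads the same forward and backward, and the interval DP gives dp[1][11] = 5.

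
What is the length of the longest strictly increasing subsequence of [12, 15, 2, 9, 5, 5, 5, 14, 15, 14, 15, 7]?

Let dp[i] be the longest increasing subsequence ending at position i. Then dp = [1, 2, 1, 2, 2, 2, 2, 3, 4, 3, 4, 3].
The maximum is 4; one witness is 2, 9, 14, 15 at positions 3,4,8,9.

4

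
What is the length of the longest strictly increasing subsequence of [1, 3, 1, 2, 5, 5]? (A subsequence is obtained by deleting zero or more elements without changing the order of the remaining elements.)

Scanning left to right, the best length ending at each element is: 1→1, 3→2, 1→1, 2→2, 5→3, 5→3.
So the longest increasing subsequence has length 3, e.g. 1, 3, 5.

3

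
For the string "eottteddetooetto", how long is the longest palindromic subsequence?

Using dp[i][j] = 2 + dp[i+1][j−1] if the ends match, else max(dp[i+1][j], dp[i][j−1]):
dp[1][16] = 12. A witness is ottteddettto at positions 2,3,4,5,6,7,8,9,10,14,15,16.

12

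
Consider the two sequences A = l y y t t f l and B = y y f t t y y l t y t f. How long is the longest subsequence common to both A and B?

5

A longest common subsequence is yyttf (length 5); the LCS DP confirms no longer common subsequence exists.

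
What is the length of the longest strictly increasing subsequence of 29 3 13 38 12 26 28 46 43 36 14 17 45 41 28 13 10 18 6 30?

One longest increasing subsequence is 3, 13, 26, 28, 43, 45 (positions 2,3,6,7,9,13), of length 6; no longer one exists.

6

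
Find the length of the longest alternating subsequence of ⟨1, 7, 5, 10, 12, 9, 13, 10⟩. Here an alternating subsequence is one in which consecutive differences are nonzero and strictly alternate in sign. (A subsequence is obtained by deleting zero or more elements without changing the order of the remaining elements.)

A longest alternating subsequence is 1, 7, 5, 10, 9, 13, 10 (positions 1,2,3,4,6,7,8); its 6 consecutive differences strictly alternate in sign, and length 7 is optimal.

7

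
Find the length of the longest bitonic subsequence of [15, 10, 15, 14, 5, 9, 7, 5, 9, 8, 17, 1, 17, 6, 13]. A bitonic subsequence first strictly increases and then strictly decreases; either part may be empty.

One longest bitonic subsequence is 10, 15, 14, 9, 7, 5, 1 (positions 2,3,4,6,7,8,12): it rises to 15 then falls. Length 7 is optimal.

7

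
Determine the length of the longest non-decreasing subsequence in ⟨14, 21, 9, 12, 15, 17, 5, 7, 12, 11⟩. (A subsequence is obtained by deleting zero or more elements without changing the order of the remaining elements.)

Let dp[i] be the longest non-decreasing subsequence ending at position i. Then dp = [1, 2, 1, 2, 3, 4, 1, 2, 3, 3].
The maximum is 4; one witness is 9, 12, 15, 17 at positions 3,4,5,6.

4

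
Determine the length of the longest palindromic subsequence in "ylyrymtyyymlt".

7

Using dp[i][j] = 2 + dp[i+1][j−1] if the ends match, else max(dp[i+1][j], dp[i][j−1]):
dp[1][13] = 7. A witness is lmyyyml at positions 2,6,8,9,10,11,12.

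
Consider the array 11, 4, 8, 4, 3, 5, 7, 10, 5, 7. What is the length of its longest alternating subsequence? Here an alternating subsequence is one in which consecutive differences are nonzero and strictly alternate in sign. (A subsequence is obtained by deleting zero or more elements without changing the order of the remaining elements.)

A longest alternating subsequence is 11, 4, 8, 4, 7, 5, 7 (positions 1,2,3,4,7,9,10); its 6 consecutive differences strictly alternate in sign, and length 7 is optimal.

7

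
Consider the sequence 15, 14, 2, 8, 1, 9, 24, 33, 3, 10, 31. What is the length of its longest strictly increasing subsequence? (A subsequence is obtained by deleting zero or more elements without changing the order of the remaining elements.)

Let dp[i] be the longest increasing subsequence ending at position i. Then dp = [1, 1, 1, 2, 1, 3, 4, 5, 2, 4, 5].
The maximum is 5; one witness is 2, 8, 9, 24, 33 at positions 3,4,6,7,8.

5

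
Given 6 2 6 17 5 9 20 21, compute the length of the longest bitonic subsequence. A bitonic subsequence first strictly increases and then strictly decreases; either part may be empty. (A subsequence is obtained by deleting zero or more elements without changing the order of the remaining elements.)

Let inc[i] be the LIS ending at i and dec[i] the longest strictly decreasing subsequence starting at i. inc = [1, 1, 2, 3, 2, 3, 4, 5], dec = [2, 1, 2, 2, 1, 1, 1, 1].
max_i inc[i]+dec[i]−1 = 5, with one witness 2, 6, 17, 20, 21.

5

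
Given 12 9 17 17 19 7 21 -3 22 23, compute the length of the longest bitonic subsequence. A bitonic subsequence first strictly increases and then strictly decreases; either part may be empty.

6

One longest bitonic subsequence is 12, 17, 19, 21, 22, 23 (positions 1,3,5,7,9,10): it rises to 23 then falls. Length 6 is optimal.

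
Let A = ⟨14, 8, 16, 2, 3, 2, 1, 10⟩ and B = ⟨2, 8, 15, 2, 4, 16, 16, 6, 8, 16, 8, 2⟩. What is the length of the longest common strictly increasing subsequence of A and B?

For each value that appears in both, track the longest common increasing run ending there.
The best achievable length is 2; one witness is 8, 16 (A-positions 2,3, B-positions 2,6).

2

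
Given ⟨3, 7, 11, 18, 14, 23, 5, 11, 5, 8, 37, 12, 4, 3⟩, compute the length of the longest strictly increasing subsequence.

Let dp[i] be the longest increasing subsequence ending at position i. Then dp = [1, 2, 3, 4, 4, 5, 2, 3, 2, 3, 6, 4, 2, 1].
The maximum is 6; one witness is 3, 7, 11, 18, 23, 37 at positions 1,2,3,4,6,11.

6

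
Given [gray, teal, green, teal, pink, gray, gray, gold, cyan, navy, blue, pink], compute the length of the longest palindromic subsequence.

One longest palindromic subsequence is gray teal green teal gray (positions 1,2,3,4,7); it reads the same forward and backward, and the interval DP gives dp[1][12] = 5.

5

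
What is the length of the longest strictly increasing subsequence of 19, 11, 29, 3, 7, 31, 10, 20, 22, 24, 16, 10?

Let dp[i] be the longest increasing subsequence ending at position i. Then dp = [1, 1, 2, 1, 2, 3, 3, 4, 5, 6, 4, 3].
The maximum is 6; one witness is 3, 7, 10, 20, 22, 24 at positions 4,5,7,8,9,10.

6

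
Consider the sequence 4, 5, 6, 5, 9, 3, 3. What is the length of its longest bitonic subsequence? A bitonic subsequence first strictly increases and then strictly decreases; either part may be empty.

One longest bitonic subsequence is 4, 5, 6, 5, 3 (positions 1,2,3,4,7): it rises to 6 then falls. Length 5 is optimal.

5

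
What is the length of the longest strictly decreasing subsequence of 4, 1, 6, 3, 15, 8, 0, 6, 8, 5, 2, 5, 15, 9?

Let dp[i] be the longest decreasing subsequence ending at position i. Then dp = [1, 2, 1, 2, 1, 2, 3, 3, 2, 4, 5, 4, 1, 2].
The maximum is 5; one witness is 15, 8, 6, 5, 2 at positions 5,6,8,10,11.

5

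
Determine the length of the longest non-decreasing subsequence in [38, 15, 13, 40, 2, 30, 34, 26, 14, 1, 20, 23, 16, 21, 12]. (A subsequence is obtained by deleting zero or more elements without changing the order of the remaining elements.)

One longest non-decreasing subsequence is 13, 14, 20, 23 (positions 3,9,11,12), of length 4; no longer one exists.

4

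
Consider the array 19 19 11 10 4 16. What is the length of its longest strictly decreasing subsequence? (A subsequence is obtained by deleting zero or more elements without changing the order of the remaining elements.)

Scanning left to right, the best length ending at each element is: 19→1, 19→1, 11→2, 10→3, 4→4, 16→2.
So the longest decreasing subsequence has length 4, e.g. 19, 11, 10, 4.

4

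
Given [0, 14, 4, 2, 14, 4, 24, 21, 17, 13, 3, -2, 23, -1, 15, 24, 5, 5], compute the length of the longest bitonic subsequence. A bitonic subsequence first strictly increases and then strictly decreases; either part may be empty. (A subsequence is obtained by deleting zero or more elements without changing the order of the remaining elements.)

9

One longest bitonic subsequence is 0, 4, 14, 24, 21, 17, 13, 3, -1 (positions 1,3,5,7,8,9,10,11,14): it rises to 24 then falls. Length 9 is optimal.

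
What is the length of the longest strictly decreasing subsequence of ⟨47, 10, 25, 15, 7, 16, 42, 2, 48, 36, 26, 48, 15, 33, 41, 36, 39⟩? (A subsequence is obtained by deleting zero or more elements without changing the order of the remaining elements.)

5

One longest decreasing subsequence is 47, 25, 15, 7, 2 (positions 1,3,4,5,8), of length 5; no longer one exists.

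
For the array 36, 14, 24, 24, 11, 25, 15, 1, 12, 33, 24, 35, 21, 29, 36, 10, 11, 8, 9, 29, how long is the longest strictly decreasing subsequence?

6

One longest decreasing subsequence is 36, 24, 15, 12, 10, 8 (positions 1,3,7,9,16,18), of length 6; no longer one exists.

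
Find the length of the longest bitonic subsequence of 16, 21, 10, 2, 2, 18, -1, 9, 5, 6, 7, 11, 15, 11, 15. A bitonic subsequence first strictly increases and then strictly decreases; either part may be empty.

One longest bitonic subsequence is 2, 5, 6, 7, 11, 15, 11 (positions 4,9,10,11,12,13,14): it rises to 15 then falls. Length 7 is optimal.

7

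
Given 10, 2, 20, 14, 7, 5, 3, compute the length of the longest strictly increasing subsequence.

Scanning left to right, the best length ending at each element is: 10→1, 2→1, 20→2, 14→2, 7→2, 5→2, 3→2.
So the longest increasing subsequence has length 2, e.g. 10, 20.

2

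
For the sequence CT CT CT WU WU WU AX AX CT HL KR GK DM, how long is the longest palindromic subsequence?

5

One longest palindromic subsequence is CT WU WU WU CT (positions 3,4,5,6,9); it reads the same forward and backward, and the interval DP gives dp[1][13] = 5.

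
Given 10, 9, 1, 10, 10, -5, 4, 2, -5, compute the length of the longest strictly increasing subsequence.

2

Let dp[i] be the longest increasing subsequence ending at position i. Then dp = [1, 1, 1, 2, 2, 1, 2, 2, 1].
The maximum is 2; one witness is 9, 10 at positions 2,4.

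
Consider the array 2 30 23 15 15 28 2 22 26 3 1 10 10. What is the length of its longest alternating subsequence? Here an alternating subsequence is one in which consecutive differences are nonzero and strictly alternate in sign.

8

Track the best alternating length ending on an up-step vs a down-step at each position: up/down = 1/1, 2/1, 2/3, 2/3, 2/3, 4/3, 1/5, 6/5, 6/5, 6/7, 1/7, 8/7, 8/7.
The maximum over both is 8; one such subsequence is 2, 30, 23, 28, 2, 22, 3, 10.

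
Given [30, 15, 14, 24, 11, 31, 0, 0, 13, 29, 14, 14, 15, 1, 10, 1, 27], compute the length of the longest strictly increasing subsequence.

One longest increasing subsequence is 11, 13, 14, 15, 27 (positions 5,9,11,13,17), of length 5; no longer one exists.

5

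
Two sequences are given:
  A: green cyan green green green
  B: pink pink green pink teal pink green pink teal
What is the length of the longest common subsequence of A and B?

2

A longest common subsequence is green, green (length 2); the LCS DP confirms no longer common subsequence exists.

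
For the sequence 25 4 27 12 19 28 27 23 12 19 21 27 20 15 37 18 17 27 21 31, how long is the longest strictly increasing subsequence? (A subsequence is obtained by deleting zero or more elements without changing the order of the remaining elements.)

6

One longest increasing subsequence is 4, 12, 19, 23, 27, 37 (positions 2,4,5,8,12,15), of length 6; no longer one exists.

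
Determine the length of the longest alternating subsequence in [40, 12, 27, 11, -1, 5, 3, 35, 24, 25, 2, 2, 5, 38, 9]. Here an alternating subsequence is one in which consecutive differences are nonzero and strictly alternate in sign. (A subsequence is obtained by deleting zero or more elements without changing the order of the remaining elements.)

12

A longest alternating subsequence is 40, 12, 27, -1, 5, 3, 35, 24, 25, 2, 38, 9 (positions 1,2,3,5,6,7,8,9,10,11,14,15); its 11 consecutive differences strictly alternate in sign, and length 12 is optimal.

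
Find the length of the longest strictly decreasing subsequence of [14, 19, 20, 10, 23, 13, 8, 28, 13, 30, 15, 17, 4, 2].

Scanning left to right, the best length ending at each element is: 14→1, 19→1, 20→1, 10→2, 23→1, 13→2, 8→3, 28→1, 13→2, 30→1, 15→2, 17→2, 4→4, 2→5.
So the longest decreasing subsequence has length 5, e.g. 14, 10, 8, 4, 2.

5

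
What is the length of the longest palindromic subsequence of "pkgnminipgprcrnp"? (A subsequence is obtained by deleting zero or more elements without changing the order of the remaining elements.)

7

Using dp[i][j] = 2 + dp[i+1][j−1] if the ends match, else max(dp[i+1][j], dp[i][j−1]):
dp[1][16] = 7. A witness is pnrcrnp at positions 1,4,12,13,14,15,16.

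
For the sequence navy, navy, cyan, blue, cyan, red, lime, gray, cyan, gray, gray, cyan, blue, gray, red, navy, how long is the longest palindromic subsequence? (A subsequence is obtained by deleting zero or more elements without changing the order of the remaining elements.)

10

Using dp[i][j] = 2 + dp[i+1][j−1] if the ends match, else max(dp[i+1][j], dp[i][j−1]):
dp[1][16] = 10. A witness is navy red gray cyan gray gray cyan gray red navy at positions 1,6,8,9,10,11,12,14,15,16.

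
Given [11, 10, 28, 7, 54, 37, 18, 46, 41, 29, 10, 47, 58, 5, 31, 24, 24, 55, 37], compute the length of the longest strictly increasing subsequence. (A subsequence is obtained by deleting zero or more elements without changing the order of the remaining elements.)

One longest increasing subsequence is 11, 28, 37, 46, 47, 58 (positions 1,3,6,8,12,13), of length 6; no longer one exists.

6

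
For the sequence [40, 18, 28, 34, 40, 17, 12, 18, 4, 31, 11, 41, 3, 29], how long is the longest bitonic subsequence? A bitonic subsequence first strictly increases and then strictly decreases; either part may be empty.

8

One longest bitonic subsequence is 18, 28, 34, 40, 17, 12, 11, 3 (positions 2,3,4,5,6,7,11,13): it rises to 40 then falls. Length 8 is optimal.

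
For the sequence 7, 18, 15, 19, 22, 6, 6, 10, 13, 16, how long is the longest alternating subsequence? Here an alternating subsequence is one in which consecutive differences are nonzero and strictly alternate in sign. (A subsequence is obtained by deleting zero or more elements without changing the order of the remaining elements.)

6

Track the best alternating length ending on an up-step vs a down-step at each position: up/down = 1/1, 2/1, 2/3, 4/1, 4/1, 1/5, 1/5, 6/5, 6/5, 6/5.
The maximum over both is 6; one such subsequence is 7, 18, 15, 19, 6, 10.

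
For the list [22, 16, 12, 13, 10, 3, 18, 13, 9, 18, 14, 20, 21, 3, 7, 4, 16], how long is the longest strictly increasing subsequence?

Scanning left to right, the best length ending at each element is: 22→1, 16→1, 12→1, 13→2, 10→1, 3→1, 18→3, 13→2, 9→2, 18→3, 14→3, 20→4, 21→5, 3→1, 7→2, 4→2, 16→4.
So the longest increasing subsequence has length 5, e.g. 12, 13, 18, 20, 21.

5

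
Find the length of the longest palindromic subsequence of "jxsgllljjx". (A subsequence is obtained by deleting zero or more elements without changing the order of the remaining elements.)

Using dp[i][j] = 2 + dp[i+1][j−1] if the ends match, else max(dp[i+1][j], dp[i][j−1]):
dp[1][10] = 5. A witness is xlllx at positions 2,5,6,7,10.

5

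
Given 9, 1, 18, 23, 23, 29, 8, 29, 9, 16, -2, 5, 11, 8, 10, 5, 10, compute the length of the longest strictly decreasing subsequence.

5

One longest decreasing subsequence is 18, 16, 11, 8, 5 (positions 3,10,13,14,16), of length 5; no longer one exists.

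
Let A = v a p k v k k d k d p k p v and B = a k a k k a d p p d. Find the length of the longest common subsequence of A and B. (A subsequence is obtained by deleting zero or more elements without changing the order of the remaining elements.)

7

Backtracking the LCS table gives one alignment: a (A2,B1) → k (A4,B2) → k (A6,B4) → k (A7,B5) → d (A10,B7) → p (A11,B8) → p (A13,B9).
So the longest common subsequence has length 7.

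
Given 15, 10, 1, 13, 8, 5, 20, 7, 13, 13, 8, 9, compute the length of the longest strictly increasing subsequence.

5

One longest increasing subsequence is 1, 5, 7, 8, 9 (positions 3,6,8,11,12), of length 5; no longer one exists.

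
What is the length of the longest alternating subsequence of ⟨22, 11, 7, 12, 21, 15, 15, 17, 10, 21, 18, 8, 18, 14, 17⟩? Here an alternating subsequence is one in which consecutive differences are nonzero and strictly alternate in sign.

11

Track the best alternating length ending on an up-step vs a down-step at each position: up/down = 1/1, 1/2, 1/2, 3/2, 3/2, 3/4, 3/4, 5/4, 3/6, 7/2, 7/8, 3/8, 9/8, 9/10, 11/10.
The maximum over both is 11; one such subsequence is 22, 11, 21, 15, 17, 10, 21, 8, 18, 14, 17.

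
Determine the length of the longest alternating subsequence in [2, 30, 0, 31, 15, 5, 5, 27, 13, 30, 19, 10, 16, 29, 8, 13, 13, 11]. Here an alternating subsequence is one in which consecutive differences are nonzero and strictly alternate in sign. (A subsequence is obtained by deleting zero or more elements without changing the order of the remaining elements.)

13

A longest alternating subsequence is 2, 30, 0, 31, 15, 27, 13, 30, 10, 16, 8, 13, 11 (positions 1,2,3,4,5,8,9,10,12,13,15,16,18); its 12 consecutive differences strictly alternate in sign, and length 13 is optimal.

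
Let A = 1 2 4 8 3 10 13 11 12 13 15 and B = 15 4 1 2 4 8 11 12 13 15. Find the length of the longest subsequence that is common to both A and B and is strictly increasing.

8

For each value that appears in both, track the longest common increasing run ending there.
The best achievable length is 8; one witness is 1, 2, 4, 8, 11, 12, 13, 15 (A-positions 1,2,3,4,8,9,10,11, B-positions 3,4,5,6,7,8,9,10).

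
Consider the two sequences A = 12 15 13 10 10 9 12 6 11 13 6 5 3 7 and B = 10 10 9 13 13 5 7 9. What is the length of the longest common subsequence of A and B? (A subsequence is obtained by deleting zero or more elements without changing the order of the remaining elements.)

6

Backtracking the LCS table gives one alignment: 10 (A4,B1) → 10 (A5,B2) → 9 (A6,B3) → 13 (A10,B5) → 5 (A12,B6) → 7 (A14,B7).
So the longest common subsequence has length 6.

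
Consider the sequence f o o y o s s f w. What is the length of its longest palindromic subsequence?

5

Using dp[i][j] = 2 + dp[i+1][j−1] if the ends match, else max(dp[i+1][j], dp[i][j−1]):
dp[1][9] = 5. A witness is foyof at positions 1,3,4,5,8.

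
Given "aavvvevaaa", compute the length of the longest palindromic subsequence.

One longest palindromic subsequence is aavvvvaa (positions 1,2,3,4,5,7,9,10); it reads the same forward and backward, and the interval DP gives dp[1][10] = 8.

8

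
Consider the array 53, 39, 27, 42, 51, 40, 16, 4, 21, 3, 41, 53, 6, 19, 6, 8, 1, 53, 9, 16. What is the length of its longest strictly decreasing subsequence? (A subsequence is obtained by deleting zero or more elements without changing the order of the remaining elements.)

7

Let dp[i] be the longest decreasing subsequence ending at position i. Then dp = [1, 2, 3, 2, 2, 3, 4, 5, 4, 6, 3, 1, 5, 5, 6, 6, 7, 1, 6, 6].
The maximum is 7; one witness is 53, 39, 27, 16, 4, 3, 1 at positions 1,2,3,7,8,10,17.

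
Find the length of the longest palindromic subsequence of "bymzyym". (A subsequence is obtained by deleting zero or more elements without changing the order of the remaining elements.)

4

One longest palindromic subsequence is myym (positions 3,5,6,7); it reads the same forward and backward, and the interval DP gives dp[1][7] = 4.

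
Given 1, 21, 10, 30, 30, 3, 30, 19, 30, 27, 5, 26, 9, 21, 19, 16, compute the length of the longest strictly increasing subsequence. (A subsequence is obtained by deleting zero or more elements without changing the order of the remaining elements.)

Let dp[i] be the longest increasing subsequence ending at position i. Then dp = [1, 2, 2, 3, 3, 2, 3, 3, 4, 4, 3, 4, 4, 5, 5, 5].
The maximum is 5; one witness is 1, 3, 5, 9, 21 at positions 1,6,11,13,14.

5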